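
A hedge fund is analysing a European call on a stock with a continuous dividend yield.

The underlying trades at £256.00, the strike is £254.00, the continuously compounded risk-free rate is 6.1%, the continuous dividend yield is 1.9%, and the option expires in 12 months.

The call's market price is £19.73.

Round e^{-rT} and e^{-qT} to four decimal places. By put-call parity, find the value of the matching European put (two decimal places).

£7.51

exp(−qT) = exp(−0.019·1) = 0.9812;  exp(−rT) = exp(−0.061·1) = 0.9408
Put-call parity: C − P = S·e^(−qT) − K·e^(−rT) = 256·0.9812 − 254·0.9408 = 251.1872 − 238.9632 = 12.2240
P = C − (C − P) = 19.73 − (12.2240) = 7.5060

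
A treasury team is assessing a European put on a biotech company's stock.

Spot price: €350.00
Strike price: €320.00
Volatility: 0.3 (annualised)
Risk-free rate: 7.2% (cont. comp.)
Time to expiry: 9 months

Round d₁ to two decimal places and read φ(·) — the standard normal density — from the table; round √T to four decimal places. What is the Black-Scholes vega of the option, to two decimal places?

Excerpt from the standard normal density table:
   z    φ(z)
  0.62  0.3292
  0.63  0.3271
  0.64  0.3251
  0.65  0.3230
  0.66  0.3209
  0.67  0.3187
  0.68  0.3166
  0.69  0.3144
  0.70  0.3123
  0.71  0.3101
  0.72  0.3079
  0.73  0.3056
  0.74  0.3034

σ√T = 0.3 × 0.8660 = 0.2598
d₁ = [ln(350/320) + (0.072 + ½·0.3²)·0.75] / (σ√T) = (0.0896 + 0.0877) / 0.2598 = 0.6827 which rounds to 0.68
√T = √0.75 = 0.8660
φ(d₁) = φ(0.68) = 0.3166
vega = S·φ(d₁)·√T = 350·0.3166·0.8660 = 95.9615

95.96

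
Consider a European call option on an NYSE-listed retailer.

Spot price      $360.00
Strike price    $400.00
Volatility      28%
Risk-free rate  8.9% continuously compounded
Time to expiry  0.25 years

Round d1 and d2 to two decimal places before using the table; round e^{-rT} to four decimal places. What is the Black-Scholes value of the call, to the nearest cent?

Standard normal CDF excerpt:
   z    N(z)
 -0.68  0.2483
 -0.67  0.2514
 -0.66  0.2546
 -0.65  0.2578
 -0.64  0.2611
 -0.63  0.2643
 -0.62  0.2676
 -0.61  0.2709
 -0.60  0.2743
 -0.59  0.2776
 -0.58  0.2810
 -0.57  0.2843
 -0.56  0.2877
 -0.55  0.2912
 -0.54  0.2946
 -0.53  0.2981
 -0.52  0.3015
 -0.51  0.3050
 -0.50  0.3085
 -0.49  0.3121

σ√T = 0.28 × 0.5000 = 0.1400
ln(S/K) + (r + σ²/2)T = ln(360/400) + (0.089 + 0.28²/2)·0.25 = -0.1054 + 0.0321 = -0.0733
d₁ = -0.0733 / 0.1400 = -0.5236 ⇒ -0.52
d₂ = d₁ − σ√T = -0.5236 − 0.1400 = -0.6636 ⇒ -0.66
e^(−rT) = e^(−0.089·0.25) = 0.9780
N(d₁) = N(-0.52) = 0.3015;  N(d₂) = N(-0.66) = 0.2546
C = 360·0.3015 − 400·0.9780·0.2546 = 108.5400 − 99.5995 = 8.9405

$8.94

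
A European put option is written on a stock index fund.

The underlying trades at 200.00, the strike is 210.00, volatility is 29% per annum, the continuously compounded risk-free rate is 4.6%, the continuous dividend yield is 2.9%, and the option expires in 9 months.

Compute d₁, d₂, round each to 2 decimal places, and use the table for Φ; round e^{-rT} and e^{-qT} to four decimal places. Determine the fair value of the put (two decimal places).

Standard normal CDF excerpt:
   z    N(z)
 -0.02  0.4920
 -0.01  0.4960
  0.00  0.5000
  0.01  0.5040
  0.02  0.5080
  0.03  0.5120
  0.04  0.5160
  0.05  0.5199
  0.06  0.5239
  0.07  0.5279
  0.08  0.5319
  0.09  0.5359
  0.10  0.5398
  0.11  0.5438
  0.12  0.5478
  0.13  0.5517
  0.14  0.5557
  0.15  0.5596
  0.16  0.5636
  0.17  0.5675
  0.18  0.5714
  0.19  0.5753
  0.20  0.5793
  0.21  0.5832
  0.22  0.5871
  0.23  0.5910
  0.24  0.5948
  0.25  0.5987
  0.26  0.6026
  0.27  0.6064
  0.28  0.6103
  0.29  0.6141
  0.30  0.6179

σ√T = 0.29·√0.75 = 0.2511
d₁ = [ln(200/210) + (0.046 − 0.029 + 0.29²/2)·0.75] / 0.2511 = [-0.0488 + 0.0443] / 0.2511 = -0.0179 ⇒ -0.02
d₂ = d₁ − σ√T = -0.0179 − 0.2511 = -0.2691 ⇒ -0.27
e^(−qT) = e^(−0.029·0.75) = 0.9785;  e^(−rT) = e^(−0.046·0.75) = 0.9661
N(−d₂) = N(0.27) = 0.6064;  N(−d₁) = N(0.02) = 0.5080
P = 210·0.9661·0.6064 − 200·0.9785·0.5080 = 123.0270 − 99.4156 = 23.6114

23.61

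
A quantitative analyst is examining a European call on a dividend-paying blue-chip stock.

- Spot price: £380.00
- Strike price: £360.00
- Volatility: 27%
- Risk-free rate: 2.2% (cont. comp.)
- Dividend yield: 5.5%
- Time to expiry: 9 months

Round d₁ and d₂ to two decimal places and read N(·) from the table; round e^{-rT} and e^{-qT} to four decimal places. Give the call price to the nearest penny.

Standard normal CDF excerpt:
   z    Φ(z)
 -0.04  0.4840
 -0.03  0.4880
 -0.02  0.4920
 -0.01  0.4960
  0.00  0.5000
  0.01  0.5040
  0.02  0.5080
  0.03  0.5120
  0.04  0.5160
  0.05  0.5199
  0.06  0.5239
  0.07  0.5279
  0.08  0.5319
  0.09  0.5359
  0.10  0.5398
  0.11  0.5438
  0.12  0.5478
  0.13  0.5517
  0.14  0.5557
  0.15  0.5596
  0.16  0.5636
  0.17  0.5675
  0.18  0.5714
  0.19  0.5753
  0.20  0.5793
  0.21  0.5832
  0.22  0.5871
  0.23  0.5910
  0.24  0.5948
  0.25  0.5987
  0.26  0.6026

T = 0.75;  σ√T = 0.2338
d₁ = [ln(380/360) + (0.022 − 0.055 + ½·0.27²)·0.75] / (σ√T) = (0.0541 + 0.0026) / 0.2338 = 0.2423 → 0.24
d₂ = 0.2423 − 0.2338 = 0.0085 → 0.01
e^(−qT) = e^(−0.055·0.75) = 0.9596;  e^(−rT) = e^(−0.022·0.75) = 0.9836
N(d₁) = N(0.24) = 0.5948;  N(d₂) = N(0.01) = 0.5040
C = 380·0.9596·0.5948 − 360·0.9836·0.5040 = 216.8926 − 178.4644 = 38.4282

£38.43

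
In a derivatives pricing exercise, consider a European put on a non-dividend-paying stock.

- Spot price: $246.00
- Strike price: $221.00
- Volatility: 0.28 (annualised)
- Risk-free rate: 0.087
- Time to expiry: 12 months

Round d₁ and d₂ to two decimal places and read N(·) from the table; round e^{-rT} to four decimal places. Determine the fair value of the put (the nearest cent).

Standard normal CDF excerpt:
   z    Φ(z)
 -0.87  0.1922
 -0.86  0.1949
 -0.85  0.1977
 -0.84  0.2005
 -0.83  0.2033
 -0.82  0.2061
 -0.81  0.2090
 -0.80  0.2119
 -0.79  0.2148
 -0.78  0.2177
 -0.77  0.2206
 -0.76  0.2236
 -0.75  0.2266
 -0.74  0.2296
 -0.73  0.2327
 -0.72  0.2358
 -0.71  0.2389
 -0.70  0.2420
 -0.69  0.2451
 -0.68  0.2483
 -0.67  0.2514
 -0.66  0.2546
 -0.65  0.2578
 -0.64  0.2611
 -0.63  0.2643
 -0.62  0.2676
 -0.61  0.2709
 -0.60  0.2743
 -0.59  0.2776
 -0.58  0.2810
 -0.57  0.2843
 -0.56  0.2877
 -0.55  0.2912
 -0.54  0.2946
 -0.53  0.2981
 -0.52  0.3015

$8.98

T = 1;  σ√T = 0.2800
d₁ = [ln(246/221) + (0.087 + 0.28²/2)·1] / 0.2800 = [0.1072 + 0.1262] / 0.2800 = 0.8335 ≈ 0.83
d₂ = d₁ − σ√T = 0.8335 − 0.2800 = 0.5535 ≈ 0.55
exp(−rT) = exp(−0.087·1) = 0.9167
P = 221·0.9167·N(-0.55) − 246·N(-0.83) = 221·0.9167·0.2912 − 246·0.2033 = 58.9944 − 50.0118 = 8.9826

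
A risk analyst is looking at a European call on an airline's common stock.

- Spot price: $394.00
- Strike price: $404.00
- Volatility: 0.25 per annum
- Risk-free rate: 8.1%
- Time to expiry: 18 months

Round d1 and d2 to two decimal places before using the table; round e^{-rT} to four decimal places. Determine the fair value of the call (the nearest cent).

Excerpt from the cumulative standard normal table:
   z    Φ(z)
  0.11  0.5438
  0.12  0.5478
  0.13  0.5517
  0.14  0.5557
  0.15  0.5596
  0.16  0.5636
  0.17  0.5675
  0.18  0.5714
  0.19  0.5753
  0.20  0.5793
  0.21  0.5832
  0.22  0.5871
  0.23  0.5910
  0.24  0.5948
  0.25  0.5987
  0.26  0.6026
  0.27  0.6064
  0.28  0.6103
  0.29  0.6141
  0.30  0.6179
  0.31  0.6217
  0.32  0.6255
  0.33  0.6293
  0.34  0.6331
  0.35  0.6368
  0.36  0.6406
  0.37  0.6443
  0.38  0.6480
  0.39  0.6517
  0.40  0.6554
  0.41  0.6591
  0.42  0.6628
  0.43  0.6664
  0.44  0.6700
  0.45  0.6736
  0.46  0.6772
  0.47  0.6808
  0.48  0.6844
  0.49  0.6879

σ√T = 0.25 × 1.2247 = 0.3062
d₁ = [ln(394/404) + (0.081 + 0.25²/2)·1.5] / 0.3062 = [-0.0251 + 0.1684] / 0.3062 = 0.4681 ⇒ 0.47
d₂ = d₁ − σ√T = 0.4681 − 0.3062 = 0.1619 ⇒ 0.16
exp(−rT) = exp(−0.081·1.5) = 0.8856
C = 394·N(0.47) − 404·0.8856·N(0.16) = 394·0.6808 − 404·0.8856·0.5636 = 268.2352 − 201.6462 = 66.5890

$66.59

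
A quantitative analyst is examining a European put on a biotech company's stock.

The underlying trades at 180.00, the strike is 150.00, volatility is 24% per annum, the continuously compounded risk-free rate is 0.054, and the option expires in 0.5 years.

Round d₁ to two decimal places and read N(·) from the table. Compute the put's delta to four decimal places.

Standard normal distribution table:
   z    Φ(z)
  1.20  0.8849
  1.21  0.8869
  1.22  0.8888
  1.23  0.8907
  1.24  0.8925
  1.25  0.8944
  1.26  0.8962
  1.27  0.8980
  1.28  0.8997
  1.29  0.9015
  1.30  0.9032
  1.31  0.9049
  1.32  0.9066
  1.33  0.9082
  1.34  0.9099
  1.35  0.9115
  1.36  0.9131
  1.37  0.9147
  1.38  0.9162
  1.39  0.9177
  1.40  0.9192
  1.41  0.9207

-0.0934

σ√T = 0.24·√0.5 = 0.1697
d₁ = [ln(180/150) + (0.054 + ½·0.24²)·0.5] / (σ√T) = (0.1823 + 0.0414) / 0.1697 = 1.3183 which rounds to 1.32
N(d₁) = N(1.32) = 0.9066
Δ_put = N(d₁) − 1 = 0.9066 − 1 = -0.0934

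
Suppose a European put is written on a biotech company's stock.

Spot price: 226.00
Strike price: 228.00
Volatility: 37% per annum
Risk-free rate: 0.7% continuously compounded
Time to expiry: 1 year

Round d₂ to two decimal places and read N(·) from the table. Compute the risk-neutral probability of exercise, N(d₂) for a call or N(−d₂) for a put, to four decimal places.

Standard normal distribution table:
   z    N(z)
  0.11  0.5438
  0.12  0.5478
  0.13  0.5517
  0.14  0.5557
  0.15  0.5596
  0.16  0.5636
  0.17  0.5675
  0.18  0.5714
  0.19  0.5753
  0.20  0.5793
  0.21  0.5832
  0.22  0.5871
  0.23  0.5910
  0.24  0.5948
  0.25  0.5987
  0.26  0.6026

0.5753

σ√T = 0.37 × 1.0000 = 0.3700
d₁ = [ln(226/228) + (0.007 + 0.37²/2)·1] / 0.3700 = [-0.0088 + 0.0755] / 0.3700 = 0.1801 which rounds to 0.18
d₂ = d₁ − σ√T = 0.1801 − 0.3700 = -0.1899 which rounds to -0.19
Pr(exercise) under Q = N(−d₂) = N(0.19) = 0.5753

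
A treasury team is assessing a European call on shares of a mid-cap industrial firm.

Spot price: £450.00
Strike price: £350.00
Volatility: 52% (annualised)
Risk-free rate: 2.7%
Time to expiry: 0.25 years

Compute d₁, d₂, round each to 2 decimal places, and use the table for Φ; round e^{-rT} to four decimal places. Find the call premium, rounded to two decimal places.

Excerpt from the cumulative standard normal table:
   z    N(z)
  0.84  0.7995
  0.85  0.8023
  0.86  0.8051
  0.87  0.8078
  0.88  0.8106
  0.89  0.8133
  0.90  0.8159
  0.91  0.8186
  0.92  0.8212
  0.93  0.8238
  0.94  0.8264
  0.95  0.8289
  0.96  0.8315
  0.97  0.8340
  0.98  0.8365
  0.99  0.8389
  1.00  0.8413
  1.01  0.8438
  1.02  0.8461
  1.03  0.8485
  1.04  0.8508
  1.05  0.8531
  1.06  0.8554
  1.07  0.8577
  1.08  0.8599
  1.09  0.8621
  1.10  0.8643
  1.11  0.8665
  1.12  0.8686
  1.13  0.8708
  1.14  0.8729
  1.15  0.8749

T = 0.25;  σ√T = 0.2600
d₁ = [ln(450/350) + (0.027 + ½·0.52²)·0.25] / (σ√T) = (0.2513 + 0.0406) / 0.2600 = 1.1226 → 1.12
d₂ = 1.1226 − 0.2600 = 0.8626 → 0.86
e^(−rT) = e^(−0.027·0.25) = 0.9933
N(d₁) = N(1.12) = 0.8686;  N(d₂) = N(0.86) = 0.8051
C = 450·0.8686 − 350·0.9933·0.8051 = 390.8700 − 279.8970 = 110.9730

£110.97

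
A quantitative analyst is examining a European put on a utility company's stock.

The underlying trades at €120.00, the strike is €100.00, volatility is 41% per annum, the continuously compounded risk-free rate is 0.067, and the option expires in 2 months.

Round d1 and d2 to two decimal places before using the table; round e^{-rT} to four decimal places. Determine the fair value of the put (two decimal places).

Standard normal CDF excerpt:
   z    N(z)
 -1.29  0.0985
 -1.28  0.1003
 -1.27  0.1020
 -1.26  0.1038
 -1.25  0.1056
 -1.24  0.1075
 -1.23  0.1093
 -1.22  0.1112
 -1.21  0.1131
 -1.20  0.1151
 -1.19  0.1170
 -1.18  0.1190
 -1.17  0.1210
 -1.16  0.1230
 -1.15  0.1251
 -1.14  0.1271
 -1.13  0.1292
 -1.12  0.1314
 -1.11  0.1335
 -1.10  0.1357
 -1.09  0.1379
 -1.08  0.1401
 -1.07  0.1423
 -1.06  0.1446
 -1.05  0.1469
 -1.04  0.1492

€1.17

σ√T = 0.41·√0.1667 = 0.1674
d₁ = [ln(120/100) + (0.067 + 0.41²/2)·0.1667] / 0.1674 = [0.1823 + 0.0252] / 0.1674 = 1.2397 ≈ 1.24
d₂ = d₁ − σ√T = 1.2397 − 0.1674 = 1.0723 ≈ 1.07
e^(−rT) = e^(−0.067·0.1667) = 0.9889
P = 100·0.9889·N(-1.07) − 120·N(-1.24) = 100·0.9889·0.1423 − 120·0.1075 = 14.0720 − 12.9000 = 1.1720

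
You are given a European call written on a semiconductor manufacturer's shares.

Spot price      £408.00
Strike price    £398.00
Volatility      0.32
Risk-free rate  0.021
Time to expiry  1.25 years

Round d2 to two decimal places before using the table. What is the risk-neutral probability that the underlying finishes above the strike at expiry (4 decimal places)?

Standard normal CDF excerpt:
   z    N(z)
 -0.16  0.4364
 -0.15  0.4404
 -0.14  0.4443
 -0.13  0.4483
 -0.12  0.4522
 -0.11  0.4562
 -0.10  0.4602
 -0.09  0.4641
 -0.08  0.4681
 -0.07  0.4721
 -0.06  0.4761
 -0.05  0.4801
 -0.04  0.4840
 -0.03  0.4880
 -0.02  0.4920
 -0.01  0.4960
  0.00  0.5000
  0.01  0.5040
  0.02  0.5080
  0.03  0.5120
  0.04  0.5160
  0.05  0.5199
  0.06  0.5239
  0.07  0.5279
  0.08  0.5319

σ√T = 0.32·√1.25 = 0.3578
d₁ = [ln(408/398) + (0.021 + 0.32²/2)·1.25] / 0.3578 = [0.0248 + 0.0902] / 0.3578 = 0.3216 which rounds to 0.32
d₂ = d₁ − σ√T = 0.3216 − 0.3578 = -0.0362 which rounds to -0.04
Risk-neutral Pr[S_T > K] = N(d₂) = N(-0.04) = 0.4840

0.4840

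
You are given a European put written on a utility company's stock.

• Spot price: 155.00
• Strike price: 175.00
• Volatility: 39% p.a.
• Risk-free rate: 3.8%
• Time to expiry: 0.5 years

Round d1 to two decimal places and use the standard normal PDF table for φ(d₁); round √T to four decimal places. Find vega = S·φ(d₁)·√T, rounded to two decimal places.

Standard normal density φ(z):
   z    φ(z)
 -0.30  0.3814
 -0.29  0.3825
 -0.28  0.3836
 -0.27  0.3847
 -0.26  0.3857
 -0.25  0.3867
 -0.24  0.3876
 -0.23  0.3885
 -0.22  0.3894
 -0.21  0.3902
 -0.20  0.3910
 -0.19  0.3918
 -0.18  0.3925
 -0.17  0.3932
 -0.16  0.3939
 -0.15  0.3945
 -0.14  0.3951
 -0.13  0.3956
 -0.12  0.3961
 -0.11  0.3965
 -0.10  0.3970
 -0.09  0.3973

42.58

σ√T = 0.39·√0.5 = 0.2758
ln(S/K) + (r + σ²/2)T = ln(155/175) + (0.038 + 0.39²/2)·0.5 = -0.1214 + 0.0570 = -0.0643
d₁ = -0.0643 / 0.2758 = -0.2333 → -0.23
√T = √0.5 = 0.7071
φ(d₁) = φ(-0.23) = 0.3885
vega = S·φ(d₁)·√T = 155·0.3885·0.7071 = 42.5798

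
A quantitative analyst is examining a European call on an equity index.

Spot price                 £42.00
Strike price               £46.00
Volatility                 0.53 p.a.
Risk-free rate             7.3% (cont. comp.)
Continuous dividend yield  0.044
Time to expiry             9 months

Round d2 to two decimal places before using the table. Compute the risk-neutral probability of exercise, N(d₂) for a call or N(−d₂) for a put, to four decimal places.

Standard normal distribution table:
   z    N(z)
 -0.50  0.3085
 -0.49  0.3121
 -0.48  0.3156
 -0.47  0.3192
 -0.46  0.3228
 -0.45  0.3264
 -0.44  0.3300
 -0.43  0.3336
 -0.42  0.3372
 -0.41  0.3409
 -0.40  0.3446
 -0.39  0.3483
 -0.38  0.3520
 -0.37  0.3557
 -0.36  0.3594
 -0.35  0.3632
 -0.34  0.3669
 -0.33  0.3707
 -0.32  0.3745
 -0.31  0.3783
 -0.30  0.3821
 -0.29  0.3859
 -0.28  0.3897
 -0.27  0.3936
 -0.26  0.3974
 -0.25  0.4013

T = 0.75;  σ√T = 0.4590
ln(S/K) + (r − q + σ²/2)T = ln(42/46) + (0.073 − 0.044 + 0.53²/2)·0.75 = -0.0910 + 0.1271 = 0.0361
d₁ = 0.0361 / 0.4590 = 0.0787 ≈ 0.08
d₂ = d₁ − σ√T = 0.0787 − 0.4590 = -0.3803 ≈ -0.38
Pr(exercise) under Q = N(d₂) = 0.3520

0.3520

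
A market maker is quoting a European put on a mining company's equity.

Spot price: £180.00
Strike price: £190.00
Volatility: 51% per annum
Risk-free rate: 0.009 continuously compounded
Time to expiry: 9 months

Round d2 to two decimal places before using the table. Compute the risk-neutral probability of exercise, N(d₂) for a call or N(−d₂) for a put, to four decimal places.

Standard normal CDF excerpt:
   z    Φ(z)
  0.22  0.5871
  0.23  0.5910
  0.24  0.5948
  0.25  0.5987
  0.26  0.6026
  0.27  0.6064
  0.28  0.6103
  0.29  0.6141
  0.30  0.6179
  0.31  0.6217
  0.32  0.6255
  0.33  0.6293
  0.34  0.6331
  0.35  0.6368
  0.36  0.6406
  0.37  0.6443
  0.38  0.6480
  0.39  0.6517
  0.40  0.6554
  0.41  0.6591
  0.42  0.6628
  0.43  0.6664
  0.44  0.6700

σ√T = 0.51·√0.75 = 0.4417
d₁ = [ln(180/190) + (0.009 + ½·0.51²)·0.75] / (σ√T) = (-0.0541 + 0.1043) / 0.4417 = 0.1137 ⇒ 0.11
d₂ = 0.1137 − 0.4417 = -0.3280 ⇒ -0.33
Risk-neutral Pr[S_T < K] = N(−d₂) = N(0.33) = 0.6293

0.6293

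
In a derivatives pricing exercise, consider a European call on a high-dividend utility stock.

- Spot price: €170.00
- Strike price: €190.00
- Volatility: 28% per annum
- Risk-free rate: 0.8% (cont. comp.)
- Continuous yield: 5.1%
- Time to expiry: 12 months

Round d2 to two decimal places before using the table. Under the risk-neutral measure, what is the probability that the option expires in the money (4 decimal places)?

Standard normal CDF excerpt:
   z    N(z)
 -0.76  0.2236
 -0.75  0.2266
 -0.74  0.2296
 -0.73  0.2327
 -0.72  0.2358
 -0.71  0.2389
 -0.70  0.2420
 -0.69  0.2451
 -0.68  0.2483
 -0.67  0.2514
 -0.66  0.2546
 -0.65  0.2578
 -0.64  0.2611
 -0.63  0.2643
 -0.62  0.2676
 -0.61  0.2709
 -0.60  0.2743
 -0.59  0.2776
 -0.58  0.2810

σ√T = 0.28·√1 = 0.2800
d₁ = [ln(170/190) + (0.008 − 0.051 + 0.28²/2)·1] / 0.2800 = [-0.1112 − 0.0038] / 0.2800 = -0.4108 which rounds to -0.41
d₂ = d₁ − σ√T = -0.4108 − 0.2800 = -0.6908 which rounds to -0.69
Pr(exercise) under Q = N(d₂) = 0.2451

0.2451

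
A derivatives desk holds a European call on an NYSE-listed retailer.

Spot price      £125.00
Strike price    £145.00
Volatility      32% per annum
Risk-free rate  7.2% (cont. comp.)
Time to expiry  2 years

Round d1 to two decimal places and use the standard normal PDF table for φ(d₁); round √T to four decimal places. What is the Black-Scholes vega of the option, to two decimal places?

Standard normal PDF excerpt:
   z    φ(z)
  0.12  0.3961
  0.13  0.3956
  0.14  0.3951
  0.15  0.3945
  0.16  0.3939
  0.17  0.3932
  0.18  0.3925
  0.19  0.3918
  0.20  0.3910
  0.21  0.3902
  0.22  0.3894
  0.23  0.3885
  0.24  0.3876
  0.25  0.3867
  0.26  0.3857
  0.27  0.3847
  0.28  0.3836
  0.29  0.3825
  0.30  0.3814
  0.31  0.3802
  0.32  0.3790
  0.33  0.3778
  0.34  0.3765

σ√T = 0.32·√2 = 0.4525
d₁ = [ln(125/145) + (0.072 + 0.32²/2)·2] / 0.4525 = [-0.1484 + 0.2464] / 0.4525 = 0.2165 ⇒ 0.22
√T = √2 = 1.4142
φ(d₁) = φ(0.22) = 0.3894
vega = S·φ(d₁)·√T = 125·0.3894·1.4142 = 68.8362
(Vega is the same for a European call and put with the same parameters.)

68.84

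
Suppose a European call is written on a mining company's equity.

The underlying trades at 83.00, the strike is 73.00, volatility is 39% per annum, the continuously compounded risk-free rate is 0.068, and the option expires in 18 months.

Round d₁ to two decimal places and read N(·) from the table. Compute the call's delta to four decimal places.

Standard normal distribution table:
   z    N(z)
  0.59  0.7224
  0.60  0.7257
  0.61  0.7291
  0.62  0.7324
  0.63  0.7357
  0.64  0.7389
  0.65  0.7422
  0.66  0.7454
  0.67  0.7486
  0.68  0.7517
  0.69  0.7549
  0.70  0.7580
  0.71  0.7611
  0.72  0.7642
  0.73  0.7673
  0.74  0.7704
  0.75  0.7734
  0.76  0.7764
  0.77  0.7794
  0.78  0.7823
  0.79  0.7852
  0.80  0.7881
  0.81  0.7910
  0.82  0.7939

0.7642

σ√T = 0.39 × 1.2247 = 0.4777
ln(S/K) + (r + σ²/2)T = ln(83/73) + (0.068 + 0.39²/2)·1.5 = 0.1284 + 0.2161 = 0.3445
d₁ = 0.3445 / 0.4777 = 0.7211 which rounds to 0.72
N(d₁) = N(0.72) = 0.7642
Δ_call = N(d₁) = 0.7642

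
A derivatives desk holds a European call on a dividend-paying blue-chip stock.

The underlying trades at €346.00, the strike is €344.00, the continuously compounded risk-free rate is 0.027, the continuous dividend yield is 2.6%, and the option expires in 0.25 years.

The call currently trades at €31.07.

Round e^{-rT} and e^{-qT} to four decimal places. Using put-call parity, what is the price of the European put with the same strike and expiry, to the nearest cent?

€29.01

exp(−qT) = exp(−0.026·0.25) = 0.9935;  exp(−rT) = exp(−0.027·0.25) = 0.9933
Put-call parity: C − P = S·e^(−qT) − K·e^(−rT) = 346·0.9935 − 344·0.9933 = 343.7510 − 341.6952 = 2.0558
P = C − (C − P) = 31.07 − (2.0558) = 29.0142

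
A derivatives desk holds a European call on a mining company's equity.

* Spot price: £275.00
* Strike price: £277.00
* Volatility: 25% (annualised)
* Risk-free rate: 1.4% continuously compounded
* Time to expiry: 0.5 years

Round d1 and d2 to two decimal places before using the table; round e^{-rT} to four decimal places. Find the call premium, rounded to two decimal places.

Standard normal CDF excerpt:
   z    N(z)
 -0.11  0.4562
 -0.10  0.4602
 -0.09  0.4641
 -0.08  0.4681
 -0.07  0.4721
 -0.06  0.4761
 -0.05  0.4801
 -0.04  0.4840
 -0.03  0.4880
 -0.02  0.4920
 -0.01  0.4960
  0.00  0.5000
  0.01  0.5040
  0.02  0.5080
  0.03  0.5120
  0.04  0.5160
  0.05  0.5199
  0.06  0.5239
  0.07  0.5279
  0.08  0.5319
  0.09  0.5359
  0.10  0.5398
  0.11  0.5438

σ√T = 0.25·√0.5 = 0.1768
d₁ = [ln(275/277) + (0.014 + 0.25²/2)·0.5] / 0.1768 = [-0.0072 + 0.0226] / 0.1768 = 0.0870 → 0.09
d₂ = d₁ − σ√T = 0.0870 − 0.1768 = -0.0898 → -0.09
e^(−rT) = e^(−0.014·0.5) = 0.9930
C = 275·N(0.09) − 277·0.9930·N(-0.09) = 275·0.5359 − 277·0.9930·0.4641 = 147.3725 − 127.6558 = 19.7167

£19.72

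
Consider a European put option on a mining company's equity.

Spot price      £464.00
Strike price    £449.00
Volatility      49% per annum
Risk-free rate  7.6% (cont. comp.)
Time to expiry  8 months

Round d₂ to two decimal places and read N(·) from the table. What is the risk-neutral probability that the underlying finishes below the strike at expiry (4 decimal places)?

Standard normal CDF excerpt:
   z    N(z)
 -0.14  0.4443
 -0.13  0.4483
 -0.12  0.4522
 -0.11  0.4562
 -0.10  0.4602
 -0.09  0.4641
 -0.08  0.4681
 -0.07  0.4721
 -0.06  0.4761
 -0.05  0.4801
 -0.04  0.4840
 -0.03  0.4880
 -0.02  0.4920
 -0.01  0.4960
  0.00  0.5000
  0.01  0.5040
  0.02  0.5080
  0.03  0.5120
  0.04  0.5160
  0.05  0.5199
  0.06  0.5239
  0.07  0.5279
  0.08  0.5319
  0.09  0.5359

σ√T = 0.49·√0.6667 = 0.4001
d₁ = [ln(464/449) + (0.076 + 0.49²/2)·0.6667] / 0.4001 = [0.0329 + 0.1307] / 0.4001 = 0.4088 ⇒ 0.41
d₂ = d₁ − σ√T = 0.4088 − 0.4001 = 0.0087 ⇒ 0.01
Risk-neutral Pr[S_T < K] = N(−d₂) = N(-0.01) = 0.4960

0.4960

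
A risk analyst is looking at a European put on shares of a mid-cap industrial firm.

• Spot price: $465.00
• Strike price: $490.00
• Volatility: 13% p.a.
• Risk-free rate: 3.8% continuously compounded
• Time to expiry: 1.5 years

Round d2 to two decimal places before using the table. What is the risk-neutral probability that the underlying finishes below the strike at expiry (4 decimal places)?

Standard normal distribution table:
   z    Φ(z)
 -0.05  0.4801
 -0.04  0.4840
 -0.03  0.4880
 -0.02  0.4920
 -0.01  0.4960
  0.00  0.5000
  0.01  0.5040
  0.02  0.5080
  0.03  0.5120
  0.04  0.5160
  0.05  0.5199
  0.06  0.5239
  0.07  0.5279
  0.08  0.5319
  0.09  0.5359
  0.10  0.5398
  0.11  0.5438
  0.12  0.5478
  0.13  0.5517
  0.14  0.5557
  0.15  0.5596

σ√T = 0.13 × 1.2247 = 0.1592
d₁ = [ln(465/490) + (0.038 + ½·0.13²)·1.5] / (σ√T) = (-0.0524 + 0.0697) / 0.1592 = 0.1087 which rounds to 0.11
d₂ = 0.1087 − 0.1592 = -0.0505 which rounds to -0.05
Pr(exercise) under Q = N(−d₂) = N(0.05) = 0.5199

0.5199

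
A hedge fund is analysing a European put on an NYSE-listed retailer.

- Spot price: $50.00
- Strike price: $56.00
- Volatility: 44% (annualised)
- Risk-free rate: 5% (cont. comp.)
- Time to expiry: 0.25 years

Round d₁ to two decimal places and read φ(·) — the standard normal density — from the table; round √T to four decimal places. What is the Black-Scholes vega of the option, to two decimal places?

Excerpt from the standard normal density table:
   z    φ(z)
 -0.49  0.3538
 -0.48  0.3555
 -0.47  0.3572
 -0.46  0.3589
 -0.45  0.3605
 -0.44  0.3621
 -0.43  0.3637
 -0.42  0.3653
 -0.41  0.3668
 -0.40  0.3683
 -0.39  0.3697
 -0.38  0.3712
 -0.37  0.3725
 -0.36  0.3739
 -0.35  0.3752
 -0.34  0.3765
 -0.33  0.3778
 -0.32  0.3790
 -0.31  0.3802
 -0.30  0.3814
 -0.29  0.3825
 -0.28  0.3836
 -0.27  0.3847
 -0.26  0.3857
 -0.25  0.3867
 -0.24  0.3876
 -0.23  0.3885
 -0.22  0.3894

9.38

T = 0.25;  σ√T = 0.2200
d₁ = [ln(50/56) + (0.05 + 0.44²/2)·0.25] / 0.2200 = [-0.1133 + 0.0367] / 0.2200 = -0.3483 ⇒ -0.35
√T = √0.25 = 0.5000
φ(d₁) = φ(-0.35) = 0.3752
vega = S·φ(d₁)·√T = 50·0.3752·0.5000 = 9.3800
(Call and put vega coincide under Black-Scholes.)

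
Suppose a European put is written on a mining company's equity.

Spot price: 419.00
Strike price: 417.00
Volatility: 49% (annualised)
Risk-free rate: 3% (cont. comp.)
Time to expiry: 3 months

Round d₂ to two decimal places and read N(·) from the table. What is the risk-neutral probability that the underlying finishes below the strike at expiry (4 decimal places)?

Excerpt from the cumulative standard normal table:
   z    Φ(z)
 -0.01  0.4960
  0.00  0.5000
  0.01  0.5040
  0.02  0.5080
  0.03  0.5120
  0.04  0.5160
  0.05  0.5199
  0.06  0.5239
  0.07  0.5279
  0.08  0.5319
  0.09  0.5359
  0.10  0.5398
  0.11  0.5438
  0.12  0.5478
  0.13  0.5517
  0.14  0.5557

T = 0.25;  σ√T = 0.2450
d₁ = [ln(419/417) + (0.03 + 0.49²/2)·0.25] / 0.2450 = [0.0048 + 0.0375] / 0.2450 = 0.1726 → 0.17
d₂ = d₁ − σ√T = 0.1726 − 0.2450 = -0.0724 → -0.07
Risk-neutral Pr[S_T < K] = N(−d₂) = N(0.07) = 0.5279

0.5279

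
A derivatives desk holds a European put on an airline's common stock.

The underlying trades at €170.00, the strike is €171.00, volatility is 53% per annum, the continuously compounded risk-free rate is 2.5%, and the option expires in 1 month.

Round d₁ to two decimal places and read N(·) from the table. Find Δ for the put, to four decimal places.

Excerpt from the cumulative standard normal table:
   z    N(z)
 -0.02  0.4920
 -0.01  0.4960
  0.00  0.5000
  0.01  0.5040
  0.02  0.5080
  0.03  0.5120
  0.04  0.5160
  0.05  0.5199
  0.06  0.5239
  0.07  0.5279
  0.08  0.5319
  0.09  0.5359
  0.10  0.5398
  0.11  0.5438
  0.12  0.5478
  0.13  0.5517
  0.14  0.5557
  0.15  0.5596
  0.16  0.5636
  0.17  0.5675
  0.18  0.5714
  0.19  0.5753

T = 0.08333;  σ√T = 0.1530
d₁ = [ln(170/171) + (0.025 + 0.53²/2)·0.08333] / 0.1530 = [-0.0059 + 0.0138] / 0.1530 = 0.0518 ⇒ 0.05
N(d₁) = N(0.05) = 0.5199
Δ_put = N(d₁) − 1 = 0.5199 − 1 = -0.4801

-0.4801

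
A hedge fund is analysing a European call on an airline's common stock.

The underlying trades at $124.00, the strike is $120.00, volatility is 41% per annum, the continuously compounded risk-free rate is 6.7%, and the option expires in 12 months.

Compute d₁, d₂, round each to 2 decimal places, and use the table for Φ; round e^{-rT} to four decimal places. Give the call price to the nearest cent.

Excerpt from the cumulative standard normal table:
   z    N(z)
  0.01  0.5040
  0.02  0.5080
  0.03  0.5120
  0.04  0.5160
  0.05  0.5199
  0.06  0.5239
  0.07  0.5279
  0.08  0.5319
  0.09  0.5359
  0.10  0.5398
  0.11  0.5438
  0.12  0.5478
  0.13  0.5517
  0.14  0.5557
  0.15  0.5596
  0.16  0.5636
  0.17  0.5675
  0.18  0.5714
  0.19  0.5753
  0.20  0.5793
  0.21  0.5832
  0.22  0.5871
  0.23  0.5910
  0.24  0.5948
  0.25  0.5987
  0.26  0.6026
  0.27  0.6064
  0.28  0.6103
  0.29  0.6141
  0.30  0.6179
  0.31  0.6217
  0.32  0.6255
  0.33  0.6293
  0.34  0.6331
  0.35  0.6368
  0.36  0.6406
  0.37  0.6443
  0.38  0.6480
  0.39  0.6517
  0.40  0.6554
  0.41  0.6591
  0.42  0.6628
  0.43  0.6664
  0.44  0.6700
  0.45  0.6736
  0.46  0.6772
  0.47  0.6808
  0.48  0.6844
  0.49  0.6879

$25.62

σ√T = 0.41·√1 = 0.4100
d₁ = [ln(124/120) + (0.067 + 0.41²/2)·1] / 0.4100 = [0.0328 + 0.1510] / 0.4100 = 0.4484 ⇒ 0.45
d₂ = d₁ − σ√T = 0.4484 − 0.4100 = 0.0384 ⇒ 0.04
exp(−rT) = exp(−0.067·1) = 0.9352
C = 124·N(0.45) − 120·0.9352·N(0.04) = 124·0.6736 − 120·0.9352·0.5160 = 83.5264 − 57.9076 = 25.6188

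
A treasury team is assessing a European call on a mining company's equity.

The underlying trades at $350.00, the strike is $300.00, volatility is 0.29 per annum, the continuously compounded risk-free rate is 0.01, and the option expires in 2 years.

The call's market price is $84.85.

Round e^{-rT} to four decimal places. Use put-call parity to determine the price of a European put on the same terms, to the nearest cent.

e^(−rT) = e^(−0.01·2) = 0.9802
Put-call parity: C − P = S − K·e^(−rT) = 350 − 300·0.9802 = 350 − 294.0600 = 55.9400
P = C − (C − P) = 84.85 − (55.9400) = 28.9100

$28.91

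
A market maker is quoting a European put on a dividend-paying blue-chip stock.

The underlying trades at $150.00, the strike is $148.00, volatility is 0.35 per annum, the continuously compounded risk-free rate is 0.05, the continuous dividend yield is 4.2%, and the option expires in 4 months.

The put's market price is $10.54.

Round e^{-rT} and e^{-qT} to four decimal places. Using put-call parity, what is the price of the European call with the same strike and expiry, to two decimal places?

$12.90

exp(−qT) = exp(−0.042·0.3333) = 0.9861;  exp(−rT) = exp(−0.05·0.3333) = 0.9835
Put-call parity: C − P = S·e^(−qT) − K·e^(−rT) = 150·0.9861 − 148·0.9835 = 147.9150 − 145.5580 = 2.3570
C = P + (C − P) = 10.54 + (2.3570) = 12.8970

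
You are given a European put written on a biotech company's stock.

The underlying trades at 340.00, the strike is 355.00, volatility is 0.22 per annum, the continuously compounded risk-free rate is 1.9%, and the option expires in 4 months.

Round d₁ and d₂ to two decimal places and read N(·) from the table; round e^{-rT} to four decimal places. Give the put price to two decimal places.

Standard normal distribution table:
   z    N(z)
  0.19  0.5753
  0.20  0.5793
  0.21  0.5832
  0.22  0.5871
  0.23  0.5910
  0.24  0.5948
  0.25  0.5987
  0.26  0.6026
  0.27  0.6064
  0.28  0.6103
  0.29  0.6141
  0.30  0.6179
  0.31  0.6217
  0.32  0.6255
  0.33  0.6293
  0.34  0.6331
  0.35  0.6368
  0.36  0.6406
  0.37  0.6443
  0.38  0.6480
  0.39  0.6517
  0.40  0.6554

23.70

σ√T = 0.22·√0.3333 = 0.1270
d₁ = [ln(340/355) + (0.019 + ½·0.22²)·0.3333] / (σ√T) = (-0.0432 + 0.0144) / 0.1270 = -0.2265 ≈ -0.23
d₂ = -0.2265 − 0.1270 = -0.3535 ≈ -0.35
exp(−rT) = exp(−0.019·0.3333) = 0.9937
N(−d₂) = N(0.35) = 0.6368;  N(−d₁) = N(0.23) = 0.5910
P = 355·0.9937·0.6368 − 340·0.5910 = 224.6398 − 200.9400 = 23.6998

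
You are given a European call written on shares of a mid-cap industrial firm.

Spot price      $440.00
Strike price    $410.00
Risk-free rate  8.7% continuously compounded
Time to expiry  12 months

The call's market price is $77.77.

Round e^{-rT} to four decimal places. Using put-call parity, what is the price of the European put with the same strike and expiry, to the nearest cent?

e^(−rT) = e^(−0.087·1) = 0.9167
Put-call parity: C − P = S − K·e^(−rT) = 440 − 410·0.9167 = 440 − 375.8470 = 64.1530
P = C − (C − P) = 77.77 − (64.1530) = 13.6170

$13.62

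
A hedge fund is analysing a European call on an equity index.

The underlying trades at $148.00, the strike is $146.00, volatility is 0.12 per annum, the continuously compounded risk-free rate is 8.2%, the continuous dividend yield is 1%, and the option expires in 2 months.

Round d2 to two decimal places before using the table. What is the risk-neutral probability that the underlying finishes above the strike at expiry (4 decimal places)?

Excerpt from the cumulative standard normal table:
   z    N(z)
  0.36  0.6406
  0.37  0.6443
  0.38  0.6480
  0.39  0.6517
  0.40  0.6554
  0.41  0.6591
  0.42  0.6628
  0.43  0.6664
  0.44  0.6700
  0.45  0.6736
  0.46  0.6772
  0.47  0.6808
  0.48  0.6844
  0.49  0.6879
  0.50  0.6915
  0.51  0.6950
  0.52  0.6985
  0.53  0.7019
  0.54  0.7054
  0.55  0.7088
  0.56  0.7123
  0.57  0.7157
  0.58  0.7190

0.6915

σ√T = 0.12 × 0.4082 = 0.0490
d₁ = [ln(148/146) + (0.082 − 0.01 + ½·0.12²)·0.1667] / (σ√T) = (0.0136 + 0.0132) / 0.0490 = 0.5472 ≈ 0.55
d₂ = 0.5472 − 0.0490 = 0.4982 ≈ 0.50
Pr(exercise) under Q = N(d₂) = 0.6915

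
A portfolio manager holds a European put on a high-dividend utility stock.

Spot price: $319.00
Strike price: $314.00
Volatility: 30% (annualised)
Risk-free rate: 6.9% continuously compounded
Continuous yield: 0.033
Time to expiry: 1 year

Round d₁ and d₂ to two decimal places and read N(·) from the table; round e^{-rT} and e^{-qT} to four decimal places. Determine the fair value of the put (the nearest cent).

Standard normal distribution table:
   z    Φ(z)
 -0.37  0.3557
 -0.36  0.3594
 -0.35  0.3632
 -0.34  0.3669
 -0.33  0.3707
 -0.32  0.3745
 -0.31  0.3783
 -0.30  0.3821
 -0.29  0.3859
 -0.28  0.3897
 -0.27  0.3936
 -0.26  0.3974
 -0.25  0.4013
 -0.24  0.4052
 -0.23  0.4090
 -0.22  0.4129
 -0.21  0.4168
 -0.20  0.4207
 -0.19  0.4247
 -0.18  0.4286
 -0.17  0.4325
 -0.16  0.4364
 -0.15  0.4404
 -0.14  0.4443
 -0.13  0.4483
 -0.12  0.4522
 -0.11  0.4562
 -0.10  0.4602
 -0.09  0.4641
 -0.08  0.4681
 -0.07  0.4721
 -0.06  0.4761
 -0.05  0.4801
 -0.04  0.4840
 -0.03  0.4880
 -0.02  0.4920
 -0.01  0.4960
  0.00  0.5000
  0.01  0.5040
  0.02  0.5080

σ√T = 0.3·√1 = 0.3000
d₁ = [ln(319/314) + (0.069 − 0.033 + ½·0.3²)·1] / (σ√T) = (0.0158 + 0.0810) / 0.3000 = 0.3227 which rounds to 0.32
d₂ = 0.3227 − 0.3000 = 0.0227 which rounds to 0.02
exp(−qT) = exp(−0.033·1) = 0.9675;  exp(−rT) = exp(−0.069·1) = 0.9333
N(−d₂) = N(-0.02) = 0.4920;  N(−d₁) = N(-0.32) = 0.3745
P = 314·0.9333·0.4920 − 319·0.9675·0.3745 = 144.1837 − 115.5829 = 28.6008

$28.60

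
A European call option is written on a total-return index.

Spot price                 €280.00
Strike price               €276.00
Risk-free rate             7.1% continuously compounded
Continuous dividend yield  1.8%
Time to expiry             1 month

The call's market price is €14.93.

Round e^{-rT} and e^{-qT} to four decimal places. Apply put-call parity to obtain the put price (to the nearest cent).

e^(−qT) = e^(−0.018·0.08333) = 0.9985;  e^(−rT) = e^(−0.071·0.08333) = 0.9941
Put-call parity: C − P = S·e^(−qT) − K·e^(−rT) = 280·0.9985 − 276·0.9941 = 279.5800 − 274.3716 = 5.2084
P = C − (C − P) = 14.93 − (5.2084) = 9.7216

€9.72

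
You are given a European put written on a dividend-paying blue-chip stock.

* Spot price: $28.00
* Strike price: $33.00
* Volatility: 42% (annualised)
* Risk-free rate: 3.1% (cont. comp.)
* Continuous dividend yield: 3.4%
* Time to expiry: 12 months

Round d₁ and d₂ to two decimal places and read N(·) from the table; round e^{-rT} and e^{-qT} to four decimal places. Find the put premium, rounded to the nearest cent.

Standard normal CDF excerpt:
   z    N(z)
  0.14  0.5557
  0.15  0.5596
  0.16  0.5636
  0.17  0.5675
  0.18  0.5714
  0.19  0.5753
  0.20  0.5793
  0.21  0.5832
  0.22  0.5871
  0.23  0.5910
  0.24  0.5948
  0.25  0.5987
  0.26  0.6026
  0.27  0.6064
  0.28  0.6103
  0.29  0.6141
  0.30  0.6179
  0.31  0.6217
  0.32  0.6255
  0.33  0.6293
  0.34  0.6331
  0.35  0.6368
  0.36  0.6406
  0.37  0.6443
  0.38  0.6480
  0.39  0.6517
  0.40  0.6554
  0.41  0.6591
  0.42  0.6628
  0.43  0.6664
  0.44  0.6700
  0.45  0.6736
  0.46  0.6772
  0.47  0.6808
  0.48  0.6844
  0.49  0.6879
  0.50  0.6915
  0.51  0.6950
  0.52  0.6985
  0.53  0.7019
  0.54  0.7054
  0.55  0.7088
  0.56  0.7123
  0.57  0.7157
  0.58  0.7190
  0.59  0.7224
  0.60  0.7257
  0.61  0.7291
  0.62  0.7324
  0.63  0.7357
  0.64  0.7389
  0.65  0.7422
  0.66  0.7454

σ√T = 0.42·√1 = 0.4200
d₁ = [ln(28/33) + (0.031 − 0.034 + ½·0.42²)·1] / (σ√T) = (-0.1643 + 0.0852) / 0.4200 = -0.1883 which rounds to -0.19
d₂ = -0.1883 − 0.4200 = -0.6083 which rounds to -0.61
e^(−qT) = e^(−0.034·1) = 0.9666;  e^(−rT) = e^(−0.031·1) = 0.9695
N(−d₂) = N(0.61) = 0.7291;  N(−d₁) = N(0.19) = 0.5753
P = 33·0.9695·0.7291 − 28·0.9666·0.5753 = 23.3265 − 15.5704 = 7.7561

$7.76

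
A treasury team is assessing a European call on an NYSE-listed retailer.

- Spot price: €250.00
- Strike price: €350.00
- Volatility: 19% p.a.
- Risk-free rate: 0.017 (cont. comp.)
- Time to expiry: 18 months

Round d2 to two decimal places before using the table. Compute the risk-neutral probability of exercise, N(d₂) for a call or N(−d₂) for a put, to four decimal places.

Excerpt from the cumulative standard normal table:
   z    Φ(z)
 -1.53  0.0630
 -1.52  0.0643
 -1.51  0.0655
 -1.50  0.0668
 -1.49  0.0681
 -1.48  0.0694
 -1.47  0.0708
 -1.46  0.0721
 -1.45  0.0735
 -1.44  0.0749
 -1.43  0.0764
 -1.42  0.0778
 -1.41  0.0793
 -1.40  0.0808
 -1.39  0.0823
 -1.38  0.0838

0.0735

T = 1.5;  σ√T = 0.2327
ln(S/K) + (r + σ²/2)T = ln(250/350) + (0.017 + 0.19²/2)·1.5 = -0.3365 + 0.0526 = -0.2839
d₁ = -0.2839 / 0.2327 = -1.2200 ≈ -1.22
d₂ = d₁ − σ√T = -1.2200 − 0.2327 = -1.4527 ≈ -1.45
Pr(exercise) under Q = N(d₂) = 0.0735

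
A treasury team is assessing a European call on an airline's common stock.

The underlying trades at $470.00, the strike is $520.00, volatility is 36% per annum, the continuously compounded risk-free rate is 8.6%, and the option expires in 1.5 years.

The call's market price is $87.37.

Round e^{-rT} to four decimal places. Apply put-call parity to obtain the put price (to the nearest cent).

exp(−rT) = exp(−0.086·1.5) = 0.8790
Put-call parity: C − P = S − K·e^(−rT) = 470 − 520·0.8790 = 470 − 457.0800 = 12.9200
P = C − (C − P) = 87.37 − (12.9200) = 74.4500

$74.45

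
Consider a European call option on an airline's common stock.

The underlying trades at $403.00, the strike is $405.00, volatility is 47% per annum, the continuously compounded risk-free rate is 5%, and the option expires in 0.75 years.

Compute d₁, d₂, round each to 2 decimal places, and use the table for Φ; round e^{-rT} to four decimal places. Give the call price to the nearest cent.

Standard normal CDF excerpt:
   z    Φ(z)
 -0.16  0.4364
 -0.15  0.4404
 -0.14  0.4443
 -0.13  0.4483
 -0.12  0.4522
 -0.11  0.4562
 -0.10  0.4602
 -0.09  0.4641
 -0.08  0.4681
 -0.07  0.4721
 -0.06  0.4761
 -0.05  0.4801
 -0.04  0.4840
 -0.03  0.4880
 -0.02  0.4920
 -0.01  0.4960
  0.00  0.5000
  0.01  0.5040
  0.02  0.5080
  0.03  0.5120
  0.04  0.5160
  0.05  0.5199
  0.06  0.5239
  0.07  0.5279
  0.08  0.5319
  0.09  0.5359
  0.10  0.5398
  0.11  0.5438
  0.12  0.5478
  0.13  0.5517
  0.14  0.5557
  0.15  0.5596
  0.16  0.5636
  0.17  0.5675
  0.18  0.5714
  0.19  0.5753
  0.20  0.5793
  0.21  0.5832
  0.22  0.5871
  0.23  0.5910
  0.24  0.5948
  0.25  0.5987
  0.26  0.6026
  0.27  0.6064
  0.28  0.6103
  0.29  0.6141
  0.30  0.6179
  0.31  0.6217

$69.55

T = 0.75;  σ√T = 0.4070
ln(S/K) + (r + σ²/2)T = ln(403/405) + (0.05 + 0.47²/2)·0.75 = -0.0050 + 0.1203 = 0.1154
d₁ = 0.1154 / 0.4070 = 0.2835 ⇒ 0.28
d₂ = d₁ − σ√T = 0.2835 − 0.4070 = -0.1235 ⇒ -0.12
e^(−rT) = e^(−0.05·0.75) = 0.9632
C = 403·N(0.28) − 405·0.9632·N(-0.12) = 403·0.6103 − 405·0.9632·0.4522 = 245.9509 − 176.4014 = 69.5495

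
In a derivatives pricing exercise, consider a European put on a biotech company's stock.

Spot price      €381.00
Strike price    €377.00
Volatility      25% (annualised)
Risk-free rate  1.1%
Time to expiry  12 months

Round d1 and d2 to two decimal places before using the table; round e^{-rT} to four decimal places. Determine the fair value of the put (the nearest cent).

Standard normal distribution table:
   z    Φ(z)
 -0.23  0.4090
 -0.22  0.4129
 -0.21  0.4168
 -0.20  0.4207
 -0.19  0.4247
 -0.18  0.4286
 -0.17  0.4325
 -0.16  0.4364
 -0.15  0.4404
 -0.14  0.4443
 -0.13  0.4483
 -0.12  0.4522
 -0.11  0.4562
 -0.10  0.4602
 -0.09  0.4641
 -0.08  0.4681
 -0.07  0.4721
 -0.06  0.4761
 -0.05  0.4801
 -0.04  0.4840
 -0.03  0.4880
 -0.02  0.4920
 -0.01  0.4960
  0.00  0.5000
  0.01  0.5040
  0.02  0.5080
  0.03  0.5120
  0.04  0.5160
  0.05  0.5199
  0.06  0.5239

σ√T = 0.25·√1 = 0.2500
ln(S/K) + (r + σ²/2)T = ln(381/377) + (0.011 + 0.25²/2)·1 = 0.0106 + 0.0422 = 0.0528
d₁ = 0.0528 / 0.2500 = 0.2112 ≈ 0.21
d₂ = d₁ − σ√T = 0.2112 − 0.2500 = -0.0388 ≈ -0.04
e^(−rT) = e^(−0.011·1) = 0.9891
N(−d₂) = N(0.04) = 0.5160;  N(−d₁) = N(-0.21) = 0.4168
P = 377·0.9891·0.5160 − 381·0.4168 = 192.4116 − 158.8008 = 33.6108

€33.61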